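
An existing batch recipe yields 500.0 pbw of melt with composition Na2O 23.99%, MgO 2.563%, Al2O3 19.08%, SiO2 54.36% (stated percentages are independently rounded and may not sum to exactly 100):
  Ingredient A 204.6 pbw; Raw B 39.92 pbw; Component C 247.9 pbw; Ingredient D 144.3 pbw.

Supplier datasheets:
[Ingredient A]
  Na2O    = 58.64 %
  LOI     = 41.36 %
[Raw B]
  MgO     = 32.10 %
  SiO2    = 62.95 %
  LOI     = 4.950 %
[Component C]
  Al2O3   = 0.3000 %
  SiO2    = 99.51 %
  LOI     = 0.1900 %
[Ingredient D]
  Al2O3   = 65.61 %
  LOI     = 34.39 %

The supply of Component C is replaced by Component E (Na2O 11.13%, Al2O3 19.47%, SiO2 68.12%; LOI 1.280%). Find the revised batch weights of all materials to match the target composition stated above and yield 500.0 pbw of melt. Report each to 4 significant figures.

All arithmetic holds full precision at all times. Mid-chain values are printed, rounded to four significant digits, between the steps — every reported number sees exactly one rounding — derived quantities (the four compositions, yield, net glass mass, the totals, ignition loss) are computed in full precision using the weight values for 500.0 pbw of glass, exactly as shown in the problem or the answer.
Oxide-by-oxide targets in 500.0 pbw melt:
  Na2O: 23.99% × 500.0 = 120.0 pbw
  MgO: 2.563% × 500.0 = 12.82 pbw
  Al2O3: 19.08% × 500.0 = 95.40 pbw
  SiO2: 54.36% × 500.0 = 271.8 pbw
A balance pass over the oxides, from the weights as reported, at the basis given (summed amounts equal target values up to rounding of the answer):
  Na2O: 135.8·0.5864 + 362.1·0.1113 = 119.9 pbw (target 120.0 pbw)
  MgO: 39.92·0.3210 = 12.81 pbw (target 12.82 pbw)
  Al2O3: 362.1·0.1947 + 37.95·0.6561 = 95.40 pbw (target 95.40 pbw)
  SiO2: 39.92·0.6295 + 362.1·0.6812 = 271.8 pbw (target 271.8 pbw)
Auditing the glass mass value: Σ batch − LOI loss = 499.9 pbw (oxide target masses add up to 500.0 pbw; basis as stated: 500.0 pbw — any gap is answer rounding).
Summing the batch: Σ batch = 575.8 pbw; Σ batch·LOI gives LOI loss = 75.83 pbw; yield = glass ÷ total batch = 86.83%.

Revised batch per 500.0 pbw melt:
  Ingredient A: 135.8 pbw
  Raw B: 39.92 pbw
  Component E: 362.1 pbw
  Ingredient D: 37.95 pbw
Total batch = 575.8 pbw; LOI loss = 75.83 pbw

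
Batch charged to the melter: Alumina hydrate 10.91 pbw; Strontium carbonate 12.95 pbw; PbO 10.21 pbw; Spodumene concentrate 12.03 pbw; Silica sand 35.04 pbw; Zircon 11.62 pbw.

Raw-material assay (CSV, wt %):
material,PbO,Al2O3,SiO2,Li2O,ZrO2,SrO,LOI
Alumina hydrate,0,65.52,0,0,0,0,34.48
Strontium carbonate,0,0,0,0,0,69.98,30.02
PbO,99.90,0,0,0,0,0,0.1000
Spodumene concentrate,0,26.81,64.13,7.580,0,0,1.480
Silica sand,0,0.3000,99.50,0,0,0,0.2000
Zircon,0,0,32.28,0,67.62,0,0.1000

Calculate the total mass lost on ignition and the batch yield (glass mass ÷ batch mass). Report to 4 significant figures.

LOI loss = 7.919 pbw; glass = 84.84 pbw; yield = 91.46%

Intermediates are shown (rounded to four significant figures) within the worked lines. The whole derivation carries exact precision through the solve — a single rounding finalizes each reported result; the derived quantities are rebuilt starting from the weights per 84.84 pbw of glass at exact precision (net glass mass, the six compositions, totals, LOI, the yield) as quoted within the problem or the answer.
LOI of each material in turn:
  Alumina hydrate: 10.91 × 0.3448 = 3.762 pbw
  Strontium carbonate: 12.95 × 0.3002 = 3.888 pbw
  PbO: 10.21 × 0.001000 = 0.01021 pbw
  Spodumene concentrate: 12.03 × 0.01480 = 0.1780 pbw
  Silica sand: 35.04 × 0.002000 = 0.07008 pbw
  Zircon: 11.62 × 0.001000 = 0.01162 pbw
Total LOI = 7.919 pbw
Glass = batch − LOI = 92.76 − 7.919 = 84.84 pbw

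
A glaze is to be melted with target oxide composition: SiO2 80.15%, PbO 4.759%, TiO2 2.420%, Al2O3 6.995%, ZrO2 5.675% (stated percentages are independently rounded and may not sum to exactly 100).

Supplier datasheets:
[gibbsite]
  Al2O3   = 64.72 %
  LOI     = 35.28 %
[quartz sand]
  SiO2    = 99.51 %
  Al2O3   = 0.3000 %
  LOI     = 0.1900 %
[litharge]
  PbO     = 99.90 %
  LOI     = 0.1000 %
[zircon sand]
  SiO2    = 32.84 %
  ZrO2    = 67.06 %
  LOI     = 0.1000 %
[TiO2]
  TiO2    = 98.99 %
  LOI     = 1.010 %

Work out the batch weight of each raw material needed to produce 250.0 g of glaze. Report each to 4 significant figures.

Batch per 250.0 g glaze:
  gibbsite: 26.12 g
  quartz sand: 194.4 g
  litharge: 11.91 g
  zircon sand: 21.16 g
  TiO2: 6.112 g
Total batch = 259.7 g; LOI loss = 9.679 g; yield = 96.27%

The working math runs at full precision at each step; in-progress results appear, rounded to 4 significant digits, alongside each step. Every reported figure is rounded just once. The derived quantities, which include yield, glass mass, ignition loss, five oxide percentages, totals, are recomputed in full precision, exactly as shown in the problem or the answer, starting from the weights for 250.0 g of glass.
Per-oxide target masses for 250.0 g glaze:
  SiO2: 80.15% × 250.0 = 200.4 g
  PbO: 4.759% × 250.0 = 11.90 g
  TiO2: 2.420% × 250.0 = 6.050 g
  Al2O3: 6.995% × 250.0 = 17.49 g
  ZrO2: 5.675% × 250.0 = 14.19 g
Sums-versus-targets review per the reported batch figures, under the basis named above (every target is met by its sum up to rounding of the answer):
  SiO2: 194.4·0.9951 + 21.16·0.3284 = 200.4 g (target 200.4 g)
  PbO: 11.91·0.9990 = 11.90 g (target 11.90 g)
  TiO2: 6.112·0.9899 = 6.050 g (target 6.050 g)
  Al2O3: 26.12·0.6472 + 194.4·0.003000 = 17.49 g (target 17.49 g)
  ZrO2: 21.16·0.6706 = 14.19 g (target 14.19 g)
Consistency of the glass mass: batch Σ − ignition loss = 250.0 g (per-oxide target masses sum to 250.0 g; basis as stated: 250.0 g — a pure rounding effect).
Adding the batch up: Σ batch = 259.7 g; Σ batch·LOI gives LOI loss = 9.679 g; glass ÷ batch gives a yield of 96.27%.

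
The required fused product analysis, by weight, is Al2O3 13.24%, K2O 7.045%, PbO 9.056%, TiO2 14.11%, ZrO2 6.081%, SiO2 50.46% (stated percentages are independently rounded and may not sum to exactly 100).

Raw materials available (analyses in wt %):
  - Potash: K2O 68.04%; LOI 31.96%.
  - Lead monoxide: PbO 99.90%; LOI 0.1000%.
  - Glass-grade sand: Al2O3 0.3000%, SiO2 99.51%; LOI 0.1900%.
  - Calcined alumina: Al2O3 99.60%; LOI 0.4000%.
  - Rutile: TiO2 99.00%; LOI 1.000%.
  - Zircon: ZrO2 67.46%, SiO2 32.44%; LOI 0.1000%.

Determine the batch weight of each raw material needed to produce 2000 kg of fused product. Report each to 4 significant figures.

Batch per 2000 kg fused product:
  Potash: 207.1 kg
  Lead monoxide: 181.3 kg
  Glass-grade sand: 955.4 kg
  Calcined alumina: 263.0 kg
  Rutile: 285.1 kg
  Zircon: 180.3 kg
Total batch = 2072 kg; LOI loss = 72.27 kg; yield = 96.51%

Intermediates are shown rounded to four significant digits on the page. All arithmetic keeps exact precision end to end. Each reported value undergoes a single rounding — the derived quantities are re-derived in full precision (the yield, net glass mass, the totals, ignition loss, six oxide percentages) using the weight values for 2000 kg of glass, as they appear in the question or the answer.
Per-oxide target masses for 2000 kg fused product:
  Al2O3: 13.24% × 2000 = 264.8 kg
  K2O: 7.045% × 2000 = 140.9 kg
  PbO: 9.056% × 2000 = 181.1 kg
  TiO2: 14.11% × 2000 = 282.2 kg
  ZrO2: 6.081% × 2000 = 121.6 kg
  SiO2: 50.46% × 2000 = 1009 kg
Mass-balance tally per oxide from the weights as reported, against the basis in use (each sum matches its target mass within answer rounding):
  Al2O3: 955.4·0.003000 + 263.0·0.9960 = 264.8 kg (target 264.8 kg)
  K2O: 207.1·0.6804 = 140.9 kg (target 140.9 kg)
  PbO: 181.3·0.9990 = 181.1 kg (target 181.1 kg)
  TiO2: 285.1·0.9900 = 282.2 kg (target 282.2 kg)
  ZrO2: 180.3·0.6746 = 121.6 kg (target 121.6 kg)
  SiO2: 955.4·0.9951 + 180.3·0.3244 = 1009 kg (target 1009 kg)
Glass mass check: Σ batch − LOI loss = 2000 kg (the targets, summed, come to 2000 kg; with the basis standing at 2000 kg — deltas are rounding alone).
Total batch = Σ batch = 2072 kg; LOI loss = Σ batch·LOI = 72.27 kg; as yield: glass ÷ batch → 96.51%.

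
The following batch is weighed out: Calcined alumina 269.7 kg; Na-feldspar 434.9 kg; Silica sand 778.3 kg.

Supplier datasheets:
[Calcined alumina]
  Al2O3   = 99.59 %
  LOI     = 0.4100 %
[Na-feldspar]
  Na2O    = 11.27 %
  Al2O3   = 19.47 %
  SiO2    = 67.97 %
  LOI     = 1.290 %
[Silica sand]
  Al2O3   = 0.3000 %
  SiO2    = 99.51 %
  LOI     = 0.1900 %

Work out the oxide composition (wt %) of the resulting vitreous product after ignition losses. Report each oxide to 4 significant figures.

Intermediates are shown rounded to four significant digits. Every computation keeps full float precision through every step; each reported value is rounded only once; the derived quantities are recomputed starting from the weights for 1475 kg of glass in full precision (the yield, ignition loss, the totals, glass mass, the three compositions) exactly as shown in the question or the answer.
Mass of each oxide from the mix:
  Na2O: 434.9·0.1127 = 49.01 kg
  Al2O3: 269.7·0.9959 + 434.9·0.1947 + 778.3·0.003000 = 355.6 kg
  SiO2: 434.9·0.6797 + 778.3·0.9951 = 1070 kg
LOI: 269.7·0.004100 + 434.9·0.01290 + 778.3·0.001900 = 8.195 kg
Glass = total batch minus LOI = 1483 − 8.195 = 1475 kg (= the summed oxide contributions)
percent by weight: oxide/glass ×100

Glass mass = 1475 kg (batch 1483 − LOI 8.195).
Composition: Na2O 3.324%, Al2O3 24.11%, SiO2 72.56%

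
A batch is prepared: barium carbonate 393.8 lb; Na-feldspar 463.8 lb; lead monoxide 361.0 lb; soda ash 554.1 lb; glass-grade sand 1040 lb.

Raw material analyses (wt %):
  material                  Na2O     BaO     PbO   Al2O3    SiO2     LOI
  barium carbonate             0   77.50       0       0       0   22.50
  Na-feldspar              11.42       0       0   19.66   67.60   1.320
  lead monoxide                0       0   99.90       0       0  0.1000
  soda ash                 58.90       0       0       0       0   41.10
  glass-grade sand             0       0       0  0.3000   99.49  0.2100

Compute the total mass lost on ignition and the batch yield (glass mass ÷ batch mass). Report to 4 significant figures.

All internal work maintains full float precision in all steps — in-progress results are shown rounded off to 4 significant digits across the worked steps. Exactly one rounding is applied to each reported figure. The derived quantities (the totals, five oxide percentages, glass mass, the yield, ignition loss) are re-derived at full float precision from the weighed amounts on 2488 lb of glass as written in question or answer.
Loss on ignition, line by line:
  barium carbonate: 393.8 × 0.2250 = 88.61 lb
  Na-feldspar: 463.8 × 0.01320 = 6.122 lb
  lead monoxide: 361.0 × 0.001000 = 0.3610 lb
  soda ash: 554.1 × 0.4110 = 227.7 lb
  glass-grade sand: 1040 × 0.002100 = 2.184 lb
Total LOI = 325.0 lb
Glass = batch − LOI = 2813 − 325.0 = 2488 lb

LOI loss = 325.0 lb; glass = 2488 lb; yield = 88.45%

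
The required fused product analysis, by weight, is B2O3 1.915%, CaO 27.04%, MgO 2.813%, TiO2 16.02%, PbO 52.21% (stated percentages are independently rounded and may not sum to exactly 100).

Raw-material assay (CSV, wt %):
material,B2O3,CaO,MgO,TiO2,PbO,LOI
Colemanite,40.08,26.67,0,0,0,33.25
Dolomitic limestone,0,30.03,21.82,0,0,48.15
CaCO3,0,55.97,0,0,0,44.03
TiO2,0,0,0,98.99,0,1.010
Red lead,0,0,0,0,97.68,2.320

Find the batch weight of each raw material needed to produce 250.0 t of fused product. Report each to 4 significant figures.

Batch per 250.0 t fused product:
  Colemanite: 11.94 t
  Dolomitic limestone: 32.23 t
  CaCO3: 97.79 t
  TiO2: 40.46 t
  Red lead: 133.6 t
Total batch = 316.0 t; LOI loss = 66.05 t; yield = 79.10%

All internal work keeps full float precision from first step to last — intermediates are printed rounded to four significant figures in the working. A single rounding finalizes each reported value. All derived quantities, which include five oxide percentages, ignition loss, net glass mass, yield, totals, are carried in full precision, as set out in either problem or answer, from the batch weights at 250.0 t of glass.
The oxide mass targets at 250.0 t fused product:
  B2O3: 1.915% × 250.0 = 4.788 t
  CaO: 27.04% × 250.0 = 67.60 t
  MgO: 2.813% × 250.0 = 7.032 t
  TiO2: 16.02% × 250.0 = 40.05 t
  PbO: 52.21% × 250.0 = 130.5 t
Per-oxide balance check using the reported weights, for the quoted basis mass (oxide sums agree with the targets once rounding is allowed for):
  B2O3: 11.94·0.4008 = 4.786 t (target 4.788 t)
  CaO: 11.94·0.2667 + 32.23·0.3003 + 97.79·0.5597 = 67.60 t (target 67.60 t)
  MgO: 32.23·0.2182 = 7.033 t (target 7.032 t)
  TiO2: 40.46·0.9899 = 40.05 t (target 40.05 t)
  PbO: 133.6·0.9768 = 130.5 t (target 130.5 t)
Mass balance on the glass: Σ batch − LOI loss = 250.0 t (per-oxide target masses sum to 250.0 t; the stated basis being 250.0 t — any gap is answer rounding).
Summing the batch: Σ batch = 316.0 t; LOI removed, Σ of batch·LOI: 66.05 t; yield, glass over the total, = 79.10%.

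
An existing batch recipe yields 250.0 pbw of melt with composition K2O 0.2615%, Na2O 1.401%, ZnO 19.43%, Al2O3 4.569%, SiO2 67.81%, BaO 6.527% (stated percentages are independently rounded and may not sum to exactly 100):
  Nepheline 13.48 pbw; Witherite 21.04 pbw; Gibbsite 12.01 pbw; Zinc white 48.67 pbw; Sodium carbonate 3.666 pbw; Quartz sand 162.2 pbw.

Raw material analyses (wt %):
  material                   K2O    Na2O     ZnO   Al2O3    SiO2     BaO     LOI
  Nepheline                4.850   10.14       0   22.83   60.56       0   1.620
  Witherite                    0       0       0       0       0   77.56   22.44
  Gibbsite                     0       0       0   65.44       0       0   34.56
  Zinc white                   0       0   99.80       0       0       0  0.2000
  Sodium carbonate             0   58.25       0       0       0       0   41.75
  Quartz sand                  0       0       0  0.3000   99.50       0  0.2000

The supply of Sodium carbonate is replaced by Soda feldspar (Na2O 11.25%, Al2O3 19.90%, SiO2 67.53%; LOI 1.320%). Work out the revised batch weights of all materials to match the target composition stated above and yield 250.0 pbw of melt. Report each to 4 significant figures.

Working values are shown rounded to 4 significant figures between the steps — each numeric step holds exact precision through every step — exactly one rounding goes into each reported result — all derived quantities (net glass mass, yield, six oxide percentages, the totals, ignition loss) are computed at exact precision from the batch weights on 250.0 pbw of glass as written in either problem or answer.
Oxide mass targets, per 250.0 pbw melt:
  K2O: 0.2615% × 250.0 = 0.6538 pbw
  Na2O: 1.401% × 250.0 = 3.502 pbw
  ZnO: 19.43% × 250.0 = 48.58 pbw
  Al2O3: 4.569% × 250.0 = 11.42 pbw
  SiO2: 67.81% × 250.0 = 169.5 pbw
  BaO: 6.527% × 250.0 = 16.32 pbw
Oxide-by-oxide audit working from each reported weight, on the stated basis (delivered sums recover each target inside rounding margins):
  K2O: 13.48·0.04850 = 0.6538 pbw (target 0.6538 pbw)
  Na2O: 13.48·0.1014 + 18.98·0.1125 = 3.502 pbw (target 3.502 pbw)
  ZnO: 48.67·0.9980 = 48.57 pbw (target 48.58 pbw)
  Al2O3: 13.48·0.2283 + 6.295·0.6544 + 18.98·0.1990 + 149.3·0.003000 = 11.42 pbw (target 11.42 pbw)
  SiO2: 13.48·0.6056 + 18.98·0.6753 + 149.3·0.9950 = 169.5 pbw (target 169.5 pbw)
  BaO: 21.04·0.7756 = 16.32 pbw (target 16.32 pbw)
The glass-mass cross-check: total charge less LOI = 250.0 pbw (summing oxide targets gives 250.0 pbw; with the basis standing at 250.0 pbw — rounding explains the deltas).
Total batch = Σ batch = 257.8 pbw; the LOI term Σ batch·LOI equals 7.762 pbw; yield, glass over the total, = 96.99%.

Revised batch per 250.0 pbw melt:
  Nepheline: 13.48 pbw
  Witherite: 21.04 pbw
  Gibbsite: 6.295 pbw
  Zinc white: 48.67 pbw
  Soda feldspar: 18.98 pbw
  Quartz sand: 149.3 pbw
Total batch = 257.8 pbw; LOI loss = 7.762 pbw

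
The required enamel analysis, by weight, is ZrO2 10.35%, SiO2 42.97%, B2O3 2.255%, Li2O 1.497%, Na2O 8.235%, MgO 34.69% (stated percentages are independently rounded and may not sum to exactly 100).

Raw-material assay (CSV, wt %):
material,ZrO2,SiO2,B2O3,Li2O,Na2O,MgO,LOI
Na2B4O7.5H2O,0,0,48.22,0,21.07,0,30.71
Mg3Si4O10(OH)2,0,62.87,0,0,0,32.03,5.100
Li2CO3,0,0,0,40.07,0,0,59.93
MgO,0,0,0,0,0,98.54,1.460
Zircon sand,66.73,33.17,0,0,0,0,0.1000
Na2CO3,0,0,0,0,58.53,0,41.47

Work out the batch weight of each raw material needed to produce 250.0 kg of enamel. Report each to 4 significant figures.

Mid-chain values appear, rounded to 4 significant digits, as written; all internal work holds exact precision from first step to last — a single rounding finalizes each reported result; all derived quantities are computed in full float precision (the yield, totals, LOI, glass mass, the six compositions) starting from the weights at 250.0 kg of glass as set out in the problem or the answer.
Oxide-by-oxide targets in 250.0 kg enamel:
  ZrO2: 10.35% × 250.0 = 25.88 kg
  SiO2: 42.97% × 250.0 = 107.4 kg
  B2O3: 2.255% × 250.0 = 5.638 kg
  Li2O: 1.497% × 250.0 = 3.742 kg
  Na2O: 8.235% × 250.0 = 20.59 kg
  MgO: 34.69% × 250.0 = 86.72 kg
A balance pass over the oxides, working from each reported weight, against the basis in use (summed amounts equal target values given rounding of the digits):
  ZrO2: 38.78·0.6673 = 25.88 kg (target 25.88 kg)
  SiO2: 150.4·0.6287 + 38.78·0.3317 = 107.4 kg (target 107.4 kg)
  B2O3: 11.69·0.4822 = 5.637 kg (target 5.638 kg)
  Li2O: 9.340·0.4007 = 3.743 kg (target 3.742 kg)
  Na2O: 11.69·0.2107 + 30.97·0.5853 = 20.59 kg (target 20.59 kg)
  MgO: 150.4·0.3203 + 39.12·0.9854 = 86.72 kg (target 86.72 kg)
Glass-mass closure: whole batch net of LOI = 250.0 kg (the Σ of target masses is 250.0 kg; basis as stated: 250.0 kg — differing by rounding only).
Adding the batch up: Σ batch = 280.3 kg; ignition loss, Σ(batch × LOI) = 30.31 kg; glass ÷ batch gives a yield of 89.19%.

Batch per 250.0 kg enamel:
  Na2B4O7.5H2O: 11.69 kg
  Mg3Si4O10(OH)2: 150.4 kg
  Li2CO3: 9.340 kg
  MgO: 39.12 kg
  Zircon sand: 38.78 kg
  Na2CO3: 30.97 kg
Total batch = 280.3 kg; LOI loss = 30.31 kg; yield = 89.19%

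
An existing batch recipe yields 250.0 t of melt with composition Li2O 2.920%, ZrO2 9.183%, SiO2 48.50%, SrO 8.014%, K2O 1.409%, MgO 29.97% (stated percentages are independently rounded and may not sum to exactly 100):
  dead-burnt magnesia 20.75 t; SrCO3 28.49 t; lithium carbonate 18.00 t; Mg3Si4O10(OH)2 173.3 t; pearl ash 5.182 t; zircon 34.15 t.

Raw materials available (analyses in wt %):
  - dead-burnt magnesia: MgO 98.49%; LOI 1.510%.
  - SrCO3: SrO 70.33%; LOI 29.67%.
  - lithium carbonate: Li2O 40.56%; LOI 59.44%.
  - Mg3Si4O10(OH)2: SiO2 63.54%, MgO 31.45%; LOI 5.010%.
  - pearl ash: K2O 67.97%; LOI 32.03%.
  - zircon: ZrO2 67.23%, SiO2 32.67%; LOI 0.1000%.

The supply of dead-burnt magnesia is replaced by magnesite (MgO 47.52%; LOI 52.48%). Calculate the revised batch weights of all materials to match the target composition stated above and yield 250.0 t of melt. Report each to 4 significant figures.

Mid-chain values appear with 4-significant-digit rounding across the worked steps — all internal work runs at full float precision all the way through. Exactly one rounding goes into each reported number. The derived quantities are rebuilt at exact precision (ignition loss, six oxide percentages, glass mass, yield, totals) starting from the weights for 250.0 t of glass, precisely as stated by question or answer.
Per-oxide target masses for 250.0 t melt:
  Li2O: 2.920% × 250.0 = 7.300 t
  ZrO2: 9.183% × 250.0 = 22.96 t
  SiO2: 48.50% × 250.0 = 121.2 t
  SrO: 8.014% × 250.0 = 20.03 t
  K2O: 1.409% × 250.0 = 3.522 t
  MgO: 29.97% × 250.0 = 74.92 t
Sums-versus-targets review from the weights as reported, relative to the basis at hand (target by target, the sums agree modulo rounding of the values):
  Li2O: 18.00·0.4056 = 7.301 t (target 7.300 t)
  ZrO2: 34.15·0.6723 = 22.96 t (target 22.96 t)
  SiO2: 173.3·0.6354 + 34.15·0.3267 = 121.3 t (target 121.2 t)
  SrO: 28.49·0.7033 = 20.04 t (target 20.03 t)
  K2O: 5.182·0.6797 = 3.522 t (target 3.522 t)
  MgO: 43.00·0.4752 + 173.3·0.3145 = 74.94 t (target 74.92 t)
Auditing the glass mass value: total batch − LOI = 250.0 t (the Σ of target masses is 250.0 t; basis as stated: 250.0 t — rounding explains the deltas).
Total batch = Σ batch = 302.1 t; Σ batch·LOI gives LOI loss = 52.09 t; yield: glass divided by total = 82.76%.

Revised batch per 250.0 t melt:
  magnesite: 43.00 t
  SrCO3: 28.49 t
  lithium carbonate: 18.00 t
  Mg3Si4O10(OH)2: 173.3 t
  pearl ash: 5.182 t
  zircon: 34.15 t
Total batch = 302.1 t; LOI loss = 52.09 t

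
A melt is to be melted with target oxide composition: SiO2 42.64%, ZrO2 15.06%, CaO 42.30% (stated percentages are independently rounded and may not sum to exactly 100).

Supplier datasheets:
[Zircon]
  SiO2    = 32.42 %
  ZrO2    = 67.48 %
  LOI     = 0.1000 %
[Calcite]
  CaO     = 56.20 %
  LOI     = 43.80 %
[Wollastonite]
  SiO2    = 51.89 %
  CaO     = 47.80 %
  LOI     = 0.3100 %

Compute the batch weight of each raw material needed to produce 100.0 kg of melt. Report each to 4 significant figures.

Mid-chain values are shown rounded to four significant digits; the whole derivation holds exact precision through every step; each reported figure takes exactly one rounding; all derived quantities (the three compositions, glass mass, yield, the totals, ignition loss) are recomputed at exact precision from the weighed amounts at 100.0 kg of glass exactly as shown in the problem or the answer.
Oxide mass targets, per 100.0 kg melt:
  SiO2: 42.64% × 100.0 = 42.64 kg
  ZrO2: 15.06% × 100.0 = 15.06 kg
  CaO: 42.30% × 100.0 = 42.30 kg
Sums-versus-targets review from the weights as reported, against the basis in use (every target is met by its sum exact up to rounding of places):
  SiO2: 22.32·0.3242 + 68.23·0.5189 = 42.64 kg (target 42.64 kg)
  ZrO2: 22.32·0.6748 = 15.06 kg (target 15.06 kg)
  CaO: 17.23·0.5620 + 68.23·0.4780 = 42.30 kg (target 42.30 kg)
Glass-mass closure: batch total minus LOI = 100.0 kg (targets for the oxides total 100.0 kg; against the stated basis, 100.0 kg — a pure rounding effect).
Total batch = Σ batch = 107.8 kg; Σ batch·LOI gives LOI loss = 7.781 kg; yield: glass divided by total = 92.78%.

Batch per 100.0 kg melt:
  Zircon: 22.32 kg
  Calcite: 17.23 kg
  Wollastonite: 68.23 kg
Total batch = 107.8 kg; LOI loss = 7.781 kg; yield = 92.78%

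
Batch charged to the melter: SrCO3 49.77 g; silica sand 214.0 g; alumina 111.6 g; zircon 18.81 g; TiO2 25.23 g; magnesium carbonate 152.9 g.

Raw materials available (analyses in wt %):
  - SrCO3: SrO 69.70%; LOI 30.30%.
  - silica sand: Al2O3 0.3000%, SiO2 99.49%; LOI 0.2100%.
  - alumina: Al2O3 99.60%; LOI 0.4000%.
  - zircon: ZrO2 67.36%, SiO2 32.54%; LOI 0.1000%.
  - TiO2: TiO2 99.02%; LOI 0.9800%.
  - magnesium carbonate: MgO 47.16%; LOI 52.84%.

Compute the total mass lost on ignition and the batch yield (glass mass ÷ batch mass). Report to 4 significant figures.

LOI loss = 97.03 g; glass = 475.3 g; yield = 83.05%

The intermediate values are printed, with 4-significant-figure rounding, in the printout. The working math keeps full precision from start to finish — every reported figure carries a single rounding. Derived quantities, which include glass mass, ignition loss, yield, the six compositions, the totals, are recomputed in full float precision, as quoted within the problem or answer text, from the weighed amounts on 475.3 g of glass.
Each material's LOI contribution:
  SrCO3: 49.77 × 0.3030 = 15.08 g
  silica sand: 214.0 × 0.002100 = 0.4494 g
  alumina: 111.6 × 0.004000 = 0.4464 g
  zircon: 18.81 × 0.001000 = 0.01881 g
  TiO2: 25.23 × 0.009800 = 0.2473 g
  magnesium carbonate: 152.9 × 0.5284 = 80.79 g
Total LOI = 97.03 g
Glass = batch − LOI = 572.3 − 97.03 = 475.3 g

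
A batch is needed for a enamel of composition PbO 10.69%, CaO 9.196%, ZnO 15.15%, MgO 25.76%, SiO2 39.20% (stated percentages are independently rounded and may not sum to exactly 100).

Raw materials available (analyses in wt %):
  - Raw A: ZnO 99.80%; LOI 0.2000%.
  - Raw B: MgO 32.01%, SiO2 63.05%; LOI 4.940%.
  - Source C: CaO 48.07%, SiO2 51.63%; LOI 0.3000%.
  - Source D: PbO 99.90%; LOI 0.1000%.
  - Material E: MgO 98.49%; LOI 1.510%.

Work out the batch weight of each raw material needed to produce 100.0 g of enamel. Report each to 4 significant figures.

Batch per 100.0 g enamel:
  Raw A: 15.18 g
  Raw B: 46.51 g
  Source C: 19.13 g
  Source D: 10.70 g
  Material E: 11.04 g
Total batch = 102.6 g; LOI loss = 2.563 g; yield = 97.50%

Values along the way are printed rounded off to 4 significant digits when written out — every computation holds exact precision from start to finish. Each reported value is rounded once only; the derived quantities (the five compositions, the totals, the yield, net glass mass, ignition loss) are computed from the batch weights for 100.0 g of glass in full float precision, exactly as printed in the problem or answer text.
Oxide mass targets, per 100.0 g enamel:
  PbO: 10.69% × 100.0 = 10.69 g
  CaO: 9.196% × 100.0 = 9.196 g
  ZnO: 15.15% × 100.0 = 15.15 g
  MgO: 25.76% × 100.0 = 25.76 g
  SiO2: 39.20% × 100.0 = 39.20 g
Checking each oxide sum using the reported weights, on the stated basis (target by target, the sums agree up to rounding of the answer):
  PbO: 10.70·0.9990 = 10.69 g (target 10.69 g)
  CaO: 19.13·0.4807 = 9.196 g (target 9.196 g)
  ZnO: 15.18·0.9980 = 15.15 g (target 15.15 g)
  MgO: 46.51·0.3201 + 11.04·0.9849 = 25.76 g (target 25.76 g)
  SiO2: 46.51·0.6305 + 19.13·0.5163 = 39.20 g (target 39.20 g)
Glass mass check: total charge less LOI = 100.0 g (oxide target masses add up to 100.0 g; stated basis 100.0 g — deltas are rounding alone).
Whole-batch sum: Σ batch = 102.6 g; the LOI term Σ batch·LOI equals 2.563 g; glass ÷ batch gives a yield of 97.50%.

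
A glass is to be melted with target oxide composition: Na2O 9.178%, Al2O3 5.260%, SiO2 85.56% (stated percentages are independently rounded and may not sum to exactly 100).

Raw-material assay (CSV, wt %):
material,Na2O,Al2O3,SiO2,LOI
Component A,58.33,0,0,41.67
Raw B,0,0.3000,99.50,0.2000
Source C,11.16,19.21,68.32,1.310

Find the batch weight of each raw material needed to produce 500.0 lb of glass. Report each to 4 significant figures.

Intermediates are printed, rounded to four significant figures, at each printed step; the whole derivation runs at full float precision through every step; a single rounding yields every reported value; all derived quantities, which include the three compositions, the totals, glass mass, yield, ignition loss, are carried at exact precision, as they appear in problem or answer, using the weight values at 500.0 lb of glass.
The oxide mass targets at 500.0 lb glass:
  Na2O: 9.178% × 500.0 = 45.89 lb
  Al2O3: 5.260% × 500.0 = 26.30 lb
  SiO2: 85.56% × 500.0 = 427.8 lb
Checking each oxide sum from the weights as reported, relative to the basis at hand (every target is met by its sum exact up to rounding of places):
  Na2O: 53.49·0.5833 + 131.6·0.1116 = 45.89 lb (target 45.89 lb)
  Al2O3: 339.6·0.003000 + 131.6·0.1921 = 26.30 lb (target 26.30 lb)
  SiO2: 339.6·0.9950 + 131.6·0.6832 = 427.8 lb (target 427.8 lb)
Glass-mass sanity pass: total batch − LOI = 500.0 lb (per-oxide target masses sum to 500.0 lb; versus the stated basis of 500.0 lb — a pure rounding effect).
Summing the batch: Σ batch = 524.7 lb; Σ batch·LOI gives LOI loss = 24.69 lb; the yield ratio, glass ÷ batch: 95.29%.

Batch per 500.0 lb glass:
  Component A: 53.49 lb
  Raw B: 339.6 lb
  Source C: 131.6 lb
Total batch = 524.7 lb; LOI loss = 24.69 lb; yield = 95.29%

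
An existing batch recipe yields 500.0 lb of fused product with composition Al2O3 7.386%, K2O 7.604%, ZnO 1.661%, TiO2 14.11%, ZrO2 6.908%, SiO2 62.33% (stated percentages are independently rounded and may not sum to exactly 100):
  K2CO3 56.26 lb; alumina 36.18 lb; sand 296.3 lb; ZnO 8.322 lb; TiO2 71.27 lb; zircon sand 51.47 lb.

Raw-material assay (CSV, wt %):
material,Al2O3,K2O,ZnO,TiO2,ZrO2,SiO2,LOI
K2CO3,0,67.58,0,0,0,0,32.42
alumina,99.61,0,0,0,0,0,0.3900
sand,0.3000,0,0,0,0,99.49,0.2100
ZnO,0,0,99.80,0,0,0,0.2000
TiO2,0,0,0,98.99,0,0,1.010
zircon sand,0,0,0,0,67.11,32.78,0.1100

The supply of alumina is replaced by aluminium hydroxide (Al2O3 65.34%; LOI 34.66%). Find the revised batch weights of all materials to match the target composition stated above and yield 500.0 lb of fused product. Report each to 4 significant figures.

Revised batch per 500.0 lb fused product:
  K2CO3: 56.26 lb
  aluminium hydroxide: 55.16 lb
  sand: 296.3 lb
  ZnO: 8.322 lb
  TiO2: 71.27 lb
  zircon sand: 51.47 lb
Total batch = 538.8 lb; LOI loss = 38.77 lb

The working math runs at full precision at each step. Intermediates appear rounded to four significant digits across the worked steps; exactly one rounding lands on every reported value; all derived quantities (LOI, six oxide percentages, yield, totals, glass mass) are recomputed from the weighed amounts per 500.0 lb of glass in full float precision, exactly as printed in the problem or answer text.
The oxide mass targets at 500.0 lb fused product:
  Al2O3: 7.386% × 500.0 = 36.93 lb
  K2O: 7.604% × 500.0 = 38.02 lb
  ZnO: 1.661% × 500.0 = 8.305 lb
  TiO2: 14.11% × 500.0 = 70.55 lb
  ZrO2: 6.908% × 500.0 = 34.54 lb
  SiO2: 62.33% × 500.0 = 311.6 lb
Per-oxide balance check working from each reported weight, versus the basis set out (every target is met by its sum up to rounding of the answer):
  Al2O3: 55.16·0.6534 + 296.3·0.003000 = 36.93 lb (target 36.93 lb)
  K2O: 56.26·0.6758 = 38.02 lb (target 38.02 lb)
  ZnO: 8.322·0.9980 = 8.305 lb (target 8.305 lb)
  TiO2: 71.27·0.9899 = 70.55 lb (target 70.55 lb)
  ZrO2: 51.47·0.6711 = 34.54 lb (target 34.54 lb)
  SiO2: 296.3·0.9949 + 51.47·0.3278 = 311.7 lb (target 311.6 lb)
Glass mass check: total charge less LOI = 500.0 lb (the targets, summed, come to 500.0 lb; basis as stated: 500.0 lb — rounding explains the deltas).
Whole-batch sum: Σ batch = 538.8 lb; loss to ignition Σ batch·LOI = 38.77 lb; glass ÷ batch gives a yield of 92.80%.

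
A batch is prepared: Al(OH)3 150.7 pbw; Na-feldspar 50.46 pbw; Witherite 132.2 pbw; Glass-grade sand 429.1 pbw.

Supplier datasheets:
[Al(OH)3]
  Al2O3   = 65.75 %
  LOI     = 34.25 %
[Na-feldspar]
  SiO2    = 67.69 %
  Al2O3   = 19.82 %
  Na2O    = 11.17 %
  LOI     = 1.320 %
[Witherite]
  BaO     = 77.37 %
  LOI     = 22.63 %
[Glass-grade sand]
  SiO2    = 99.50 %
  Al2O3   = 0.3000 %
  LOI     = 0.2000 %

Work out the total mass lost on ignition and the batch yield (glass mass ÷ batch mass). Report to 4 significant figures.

LOI loss = 83.06 pbw; glass = 679.4 pbw; yield = 89.11%

The whole derivation keeps exact precision throughout. Intermediates are printed rounded to 4 significant figures across the worked steps; exactly one rounding lands on each reported figure. Derived quantities, including the totals, net glass mass, yield, four oxide percentages, ignition loss, are recomputed from the weighed amounts per 679.4 pbw of glass in exact precision precisely as stated by question or answer.
LOI of each material in turn:
  Al(OH)3: 150.7 × 0.3425 = 51.61 pbw
  Na-feldspar: 50.46 × 0.01320 = 0.6661 pbw
  Witherite: 132.2 × 0.2263 = 29.92 pbw
  Glass-grade sand: 429.1 × 0.002000 = 0.8582 pbw
Total LOI = 83.06 pbw
Glass = batch − LOI = 762.5 − 83.06 = 679.4 pbw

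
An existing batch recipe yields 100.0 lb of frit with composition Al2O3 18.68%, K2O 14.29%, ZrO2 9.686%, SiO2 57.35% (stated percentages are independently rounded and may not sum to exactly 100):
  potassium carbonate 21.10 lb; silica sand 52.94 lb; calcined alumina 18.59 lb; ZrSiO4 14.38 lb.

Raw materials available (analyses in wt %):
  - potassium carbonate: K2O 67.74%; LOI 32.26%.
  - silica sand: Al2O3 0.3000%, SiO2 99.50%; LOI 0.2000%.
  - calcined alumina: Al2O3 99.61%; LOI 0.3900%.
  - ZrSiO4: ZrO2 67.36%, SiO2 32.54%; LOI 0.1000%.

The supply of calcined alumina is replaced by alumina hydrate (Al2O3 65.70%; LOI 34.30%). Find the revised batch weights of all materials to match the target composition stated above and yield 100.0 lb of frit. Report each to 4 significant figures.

Revised batch per 100.0 lb frit:
  potassium carbonate: 21.10 lb
  silica sand: 52.94 lb
  alumina hydrate: 28.19 lb
  ZrSiO4: 14.38 lb
Total batch = 116.6 lb; LOI loss = 16.60 lb

All arithmetic maintains full precision from first step to last; the intermediate values are printed, with 4-significant-digit rounding, between the steps; each reported number sees exactly one rounding — the derived quantities, which include ignition loss, the yield, net glass mass, four oxide percentages, the totals, are recomputed at exact precision, as set out in the question or the answer, from the batch weights for 100.0 lb of glass.
Target masses of each oxide per 100.0 lb frit:
  Al2O3: 18.68% × 100.0 = 18.68 lb
  K2O: 14.29% × 100.0 = 14.29 lb
  ZrO2: 9.686% × 100.0 = 9.686 lb
  SiO2: 57.35% × 100.0 = 57.35 lb
Checking each oxide sum per the reported batch figures, against the basis in use (each sum matches its target mass up to rounding of the answer):
  Al2O3: 52.94·0.003000 + 28.19·0.6570 = 18.68 lb (target 18.68 lb)
  K2O: 21.10·0.6774 = 14.29 lb (target 14.29 lb)
  ZrO2: 14.38·0.6736 = 9.686 lb (target 9.686 lb)
  SiO2: 52.94·0.9950 + 14.38·0.3254 = 57.35 lb (target 57.35 lb)
Mass balance on the glass: total charge less LOI = 100.0 lb (targets for the oxides total 100.0 lb; stated basis 100.0 lb — gaps are rounding artifacts).
Whole-batch sum: Σ batch = 116.6 lb; ignition loss, Σ(batch × LOI) = 16.60 lb; yield, glass over the total, = 85.77%.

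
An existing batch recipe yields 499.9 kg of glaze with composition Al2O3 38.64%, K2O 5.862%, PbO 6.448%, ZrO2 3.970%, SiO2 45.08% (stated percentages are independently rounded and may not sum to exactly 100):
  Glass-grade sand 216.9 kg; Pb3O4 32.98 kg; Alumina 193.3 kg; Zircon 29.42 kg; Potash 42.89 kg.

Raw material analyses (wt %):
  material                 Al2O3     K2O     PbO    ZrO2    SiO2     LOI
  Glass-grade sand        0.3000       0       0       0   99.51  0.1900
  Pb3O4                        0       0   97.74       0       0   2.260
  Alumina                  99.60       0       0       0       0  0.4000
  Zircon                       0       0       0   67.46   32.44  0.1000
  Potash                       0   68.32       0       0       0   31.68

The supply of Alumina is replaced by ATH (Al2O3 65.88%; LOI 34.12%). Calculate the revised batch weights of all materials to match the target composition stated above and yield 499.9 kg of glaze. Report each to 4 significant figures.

Revised batch per 499.9 kg glaze:
  Glass-grade sand: 216.9 kg
  Pb3O4: 32.98 kg
  ATH: 292.2 kg
  Zircon: 29.42 kg
  Potash: 42.89 kg
Total batch = 614.4 kg; LOI loss = 114.5 kg

Intermediates are shown rounded to four significant figures in the working; the working math runs at full float precision through the solve; a single rounding yields each reported figure — derived quantities (ignition loss, yield, the five compositions, glass mass, the totals) are re-derived using the weight values at 499.9 kg of glass in exact precision as quoted within the question or the answer.
Per-oxide target masses for 499.9 kg glaze:
  Al2O3: 38.64% × 499.9 = 193.2 kg
  K2O: 5.862% × 499.9 = 29.30 kg
  PbO: 6.448% × 499.9 = 32.23 kg
  ZrO2: 3.970% × 499.9 = 19.85 kg
  SiO2: 45.08% × 499.9 = 225.4 kg
Per-oxide balance check working from each reported weight, under the basis named above (each sum matches its target mass inside rounding margins):
  Al2O3: 216.9·0.003000 + 292.2·0.6588 = 193.2 kg (target 193.2 kg)
  K2O: 42.89·0.6832 = 29.30 kg (target 29.30 kg)
  PbO: 32.98·0.9774 = 32.23 kg (target 32.23 kg)
  ZrO2: 29.42·0.6746 = 19.85 kg (target 19.85 kg)
  SiO2: 216.9·0.9951 + 29.42·0.3244 = 225.4 kg (target 225.4 kg)
Glass-mass bookkeeping: Σ batch − LOI loss = 499.9 kg (summing oxide targets gives 499.9 kg; with the basis standing at 499.9 kg — a pure rounding effect).
Adding the batch up: Σ batch = 614.4 kg; Σ batch·LOI gives LOI loss = 114.5 kg; yield, glass over the total, = 81.37%.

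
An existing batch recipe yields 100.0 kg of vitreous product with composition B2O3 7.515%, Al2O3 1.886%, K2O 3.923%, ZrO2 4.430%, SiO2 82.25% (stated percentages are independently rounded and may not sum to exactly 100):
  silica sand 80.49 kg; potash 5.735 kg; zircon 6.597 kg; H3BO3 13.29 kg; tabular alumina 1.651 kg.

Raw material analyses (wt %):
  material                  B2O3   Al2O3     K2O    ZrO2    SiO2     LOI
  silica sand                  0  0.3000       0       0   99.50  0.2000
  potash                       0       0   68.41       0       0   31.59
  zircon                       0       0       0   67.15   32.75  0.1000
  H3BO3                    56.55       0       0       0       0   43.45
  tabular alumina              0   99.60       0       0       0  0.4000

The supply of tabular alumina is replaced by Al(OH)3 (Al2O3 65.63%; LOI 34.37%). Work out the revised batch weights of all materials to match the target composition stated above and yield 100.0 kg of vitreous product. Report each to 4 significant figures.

Intermediates appear rounded off to 4 significant digits on the page; each numeric step keeps exact precision end to end — each reported result takes exactly one rounding; all derived quantities are rebuilt at full float precision (the totals, ignition loss, the five compositions, glass mass, yield) starting from the weights at 100.0 kg of glass, precisely as stated by the problem or the answer.
Target masses of each oxide per 100.0 kg vitreous product:
  B2O3: 7.515% × 100.0 = 7.515 kg
  Al2O3: 1.886% × 100.0 = 1.886 kg
  K2O: 3.923% × 100.0 = 3.923 kg
  ZrO2: 4.430% × 100.0 = 4.430 kg
  SiO2: 82.25% × 100.0 = 82.25 kg
Oxide-by-oxide audit using the reported weights, at the basis given (delivered sums recover each target once rounding is allowed for):
  B2O3: 13.29·0.5655 = 7.515 kg (target 7.515 kg)
  Al2O3: 80.49·0.003000 + 2.506·0.6563 = 1.886 kg (target 1.886 kg)
  K2O: 5.735·0.6841 = 3.923 kg (target 3.923 kg)
  ZrO2: 6.597·0.6715 = 4.430 kg (target 4.430 kg)
  SiO2: 80.49·0.9950 + 6.597·0.3275 = 82.25 kg (target 82.25 kg)
The glass-mass cross-check: the batch minus its LOI: 100.0 kg (per-oxide target masses sum to 100.0 kg; the stated basis being 100.0 kg — rounding explains the deltas).
Adding the batch up: Σ batch = 108.6 kg; LOI removed, Σ of batch·LOI: 8.615 kg; the yield ratio, glass ÷ batch: 92.07%.

Revised batch per 100.0 kg vitreous product:
  silica sand: 80.49 kg
  potash: 5.735 kg
  zircon: 6.597 kg
  H3BO3: 13.29 kg
  Al(OH)3: 2.506 kg
Total batch = 108.6 kg; LOI loss = 8.615 kg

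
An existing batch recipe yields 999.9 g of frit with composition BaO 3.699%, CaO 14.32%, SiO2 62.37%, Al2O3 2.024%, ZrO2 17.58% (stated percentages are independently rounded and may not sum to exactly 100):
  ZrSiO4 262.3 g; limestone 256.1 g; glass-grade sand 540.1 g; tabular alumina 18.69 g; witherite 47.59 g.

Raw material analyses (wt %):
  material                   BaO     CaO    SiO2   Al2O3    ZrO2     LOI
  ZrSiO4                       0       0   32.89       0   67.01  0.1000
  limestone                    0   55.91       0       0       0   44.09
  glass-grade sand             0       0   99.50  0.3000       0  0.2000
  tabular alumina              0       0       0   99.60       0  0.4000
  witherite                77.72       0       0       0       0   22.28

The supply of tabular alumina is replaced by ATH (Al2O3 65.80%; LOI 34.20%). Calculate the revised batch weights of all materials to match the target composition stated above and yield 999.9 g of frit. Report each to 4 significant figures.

The working math maintains exact precision at all times — working values are shown, with 4-significant-digit rounding, within the worked lines — exactly one rounding is applied to each reported result — all derived quantities are computed using the weight values on 999.9 g of glass at exact precision (yield, five oxide percentages, ignition loss, net glass mass, totals), as quoted within question or answer.
Oxide-by-oxide targets in 999.9 g frit:
  BaO: 3.699% × 999.9 = 36.99 g
  CaO: 14.32% × 999.9 = 143.2 g
  SiO2: 62.37% × 999.9 = 623.6 g
  Al2O3: 2.024% × 999.9 = 20.24 g
  ZrO2: 17.58% × 999.9 = 175.8 g
Oxide-by-oxide audit given the weights on record, relative to the basis at hand (each sum matches its target mass inside rounding margins):
  BaO: 47.59·0.7772 = 36.99 g (target 36.99 g)
  CaO: 256.1·0.5591 = 143.2 g (target 143.2 g)
  SiO2: 262.3·0.3289 + 540.1·0.9950 = 623.7 g (target 623.6 g)
  Al2O3: 540.1·0.003000 + 28.29·0.6580 = 20.24 g (target 20.24 g)
  ZrO2: 262.3·0.6701 = 175.8 g (target 175.8 g)
Glass-mass bookkeeping: total batch − LOI = 999.8 g (the Σ of target masses is 999.8 g; stated basis 999.9 g — deltas are rounding alone).
Adding the batch up: Σ batch = 1134 g; loss to ignition Σ batch·LOI = 134.5 g; glass ÷ batch gives a yield of 88.14%.

Revised batch per 999.9 g frit:
  ZrSiO4: 262.3 g
  limestone: 256.1 g
  glass-grade sand: 540.1 g
  ATH: 28.29 g
  witherite: 47.59 g
Total batch = 1134 g; LOI loss = 134.5 g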